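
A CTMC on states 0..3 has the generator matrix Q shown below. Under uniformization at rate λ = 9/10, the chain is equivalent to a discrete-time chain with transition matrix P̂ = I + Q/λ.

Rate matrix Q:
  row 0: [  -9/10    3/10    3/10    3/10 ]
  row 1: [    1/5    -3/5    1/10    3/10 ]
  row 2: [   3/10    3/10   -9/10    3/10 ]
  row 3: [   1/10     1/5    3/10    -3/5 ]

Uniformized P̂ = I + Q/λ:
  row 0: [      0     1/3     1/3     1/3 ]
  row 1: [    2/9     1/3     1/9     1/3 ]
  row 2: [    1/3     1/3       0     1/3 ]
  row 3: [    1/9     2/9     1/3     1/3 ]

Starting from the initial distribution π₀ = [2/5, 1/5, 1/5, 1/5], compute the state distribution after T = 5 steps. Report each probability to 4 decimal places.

π = [0.1694, 0.2963, 0.2010, 0.3333]

t=0: π = [0.4000, 0.2000, 0.2000, 0.2000]
t=1: π = [0.1333, 0.3111, 0.2222, 0.3333]
t=2: π = [0.1802, 0.2963, 0.1901, 0.3333]
t=3: π = [0.1663, 0.2963, 0.2041, 0.3333]
t=4: π = [0.1709, 0.2963, 0.1995, 0.3333]
t=5: π = [0.1694, 0.2963, 0.2010, 0.3333]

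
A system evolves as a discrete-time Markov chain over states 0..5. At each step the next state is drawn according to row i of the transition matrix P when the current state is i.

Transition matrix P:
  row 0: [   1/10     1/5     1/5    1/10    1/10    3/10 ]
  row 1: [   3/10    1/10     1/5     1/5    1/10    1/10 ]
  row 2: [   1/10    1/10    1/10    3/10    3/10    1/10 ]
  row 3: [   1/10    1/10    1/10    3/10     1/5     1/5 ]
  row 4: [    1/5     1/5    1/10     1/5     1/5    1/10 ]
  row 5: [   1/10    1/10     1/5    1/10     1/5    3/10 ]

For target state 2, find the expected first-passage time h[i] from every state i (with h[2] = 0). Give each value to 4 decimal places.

h = [5.9404, 6.0025, 0.0000, 6.7588, 6.6764, 6.0078]

First-step conditioning: h[2] = 0; for i ≠ 2, h[i] = 1 + Σ_k P[i][k]·h[k].
  h[0] = 1 + 1/10·h[0] + 1/5·h[1] + 1/10·h[3] + 1/10·h[4] + 3/10·h[5]
  h[1] = 1 + 3/10·h[0] + 1/10·h[1] + 1/5·h[3] + 1/10·h[4] + 1/10·h[5]
  h[3] = 1 + 1/10·h[0] + 1/10·h[1] + 3/10·h[3] + 1/5·h[4] + 1/5·h[5]
  h[4] = 1 + 1/5·h[0] + 1/5·h[1] + 1/5·h[3] + 1/5·h[4] + 1/10·h[5]
  h[5] = 1 + 1/10·h[0] + 1/10·h[1] + 1/10·h[3] + 1/5·h[4] + 3/10·h[5]
Solving the 5×5 linear system over states ≠ 2 gives exactly h = [19835/3339, 40085/6678, 0, 5015/742, 44585/6678, 20060/3339] (h[2] = 0 is the target).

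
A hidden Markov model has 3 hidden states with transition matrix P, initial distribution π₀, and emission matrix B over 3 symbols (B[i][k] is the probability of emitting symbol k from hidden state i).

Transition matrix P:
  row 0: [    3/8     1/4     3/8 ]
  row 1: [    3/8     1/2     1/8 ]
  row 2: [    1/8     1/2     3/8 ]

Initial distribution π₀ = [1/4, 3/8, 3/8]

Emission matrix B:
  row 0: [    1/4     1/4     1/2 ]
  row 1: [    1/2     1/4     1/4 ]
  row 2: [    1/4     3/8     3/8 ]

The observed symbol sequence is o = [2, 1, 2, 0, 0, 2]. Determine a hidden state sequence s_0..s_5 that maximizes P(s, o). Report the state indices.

path = [2, 2, 2, 1, 1, 0]

t=0: δ = [1.250e-01, 9.375e-02, 1.406e-01]  (obs o_0=2)
t=1: δ = [1.172e-02, 1.758e-02, 1.978e-02]  ψ = [0, 2, 2]  (obs o_1=1)
t=2: δ = [3.296e-03, 2.472e-03, 2.781e-03]  ψ = [1, 2, 2]  (obs o_2=2)
t=3: δ = [3.090e-04, 6.952e-04, 3.090e-04]  ψ = [0, 2, 0]  (obs o_3=0)
t=4: δ = [6.518e-05, 1.738e-04, 2.897e-05]  ψ = [1, 1, 0]  (obs o_4=0)
t=5: δ = [3.259e-05, 2.173e-05, 9.166e-06]  ψ = [1, 1, 0]  (obs o_5=2)
backtrack: best end state = 0; path = [2, 2, 2, 1, 1, 0]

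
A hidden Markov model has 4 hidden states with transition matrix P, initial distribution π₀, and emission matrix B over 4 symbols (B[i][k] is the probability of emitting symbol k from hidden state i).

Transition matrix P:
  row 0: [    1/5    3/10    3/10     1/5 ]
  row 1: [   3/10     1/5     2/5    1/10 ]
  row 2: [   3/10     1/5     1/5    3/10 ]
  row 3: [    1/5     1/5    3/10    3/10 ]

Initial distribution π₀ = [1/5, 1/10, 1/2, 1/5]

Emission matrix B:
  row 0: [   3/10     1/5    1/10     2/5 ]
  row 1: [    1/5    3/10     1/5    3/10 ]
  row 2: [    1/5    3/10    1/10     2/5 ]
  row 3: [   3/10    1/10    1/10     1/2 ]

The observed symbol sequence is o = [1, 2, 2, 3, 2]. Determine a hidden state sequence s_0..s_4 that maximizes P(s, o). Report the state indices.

path = [2, 0, 1, 0, 1]

t=0: δ = [4.000e-02, 3.000e-02, 1.500e-01, 2.000e-02]  (obs o_0=1)
t=1: δ = [4.500e-03, 6.000e-03, 3.000e-03, 4.500e-03]  ψ = [2, 2, 2, 2]  (obs o_1=2)
t=2: δ = [1.800e-04, 2.700e-04, 2.400e-04, 1.350e-04]  ψ = [1, 0, 1, 3]  (obs o_2=2)
t=3: δ = [3.240e-05, 1.620e-05, 4.320e-05, 3.600e-05]  ψ = [1, 0, 1, 2]  (obs o_3=3)
t=4: δ = [1.296e-06, 1.944e-06, 1.080e-06, 1.296e-06]  ψ = [2, 0, 3, 2]  (obs o_4=2)
backtrack: best end state = 1; path = [2, 0, 1, 0, 1]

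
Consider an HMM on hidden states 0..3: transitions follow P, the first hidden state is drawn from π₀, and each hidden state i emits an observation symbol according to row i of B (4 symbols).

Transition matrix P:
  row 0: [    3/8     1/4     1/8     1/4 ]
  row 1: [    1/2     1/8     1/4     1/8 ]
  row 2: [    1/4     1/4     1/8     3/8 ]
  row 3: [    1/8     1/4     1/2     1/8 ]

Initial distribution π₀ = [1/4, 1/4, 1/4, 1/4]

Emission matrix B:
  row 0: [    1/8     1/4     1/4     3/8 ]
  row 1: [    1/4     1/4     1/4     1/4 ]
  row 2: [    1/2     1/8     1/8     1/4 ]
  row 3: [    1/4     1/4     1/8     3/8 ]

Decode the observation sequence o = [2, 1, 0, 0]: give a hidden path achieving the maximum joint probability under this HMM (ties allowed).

path = [1, 0, 3, 2]

t=0: δ = [6.250e-02, 6.250e-02, 3.125e-02, 3.125e-02]  (obs o_0=2)
t=1: δ = [7.812e-03, 3.906e-03, 1.953e-03, 3.906e-03]  ψ = [1, 0, 1, 0]  (obs o_1=1)
t=2: δ = [3.662e-04, 4.883e-04, 9.766e-04, 4.883e-04]  ψ = [0, 0, 3, 0]  (obs o_2=0)
t=3: δ = [3.052e-05, 6.104e-05, 1.221e-04, 9.155e-05]  ψ = [1, 2, 3, 2]  (obs o_3=0)
backtrack: best end state = 2; path = [1, 0, 3, 2]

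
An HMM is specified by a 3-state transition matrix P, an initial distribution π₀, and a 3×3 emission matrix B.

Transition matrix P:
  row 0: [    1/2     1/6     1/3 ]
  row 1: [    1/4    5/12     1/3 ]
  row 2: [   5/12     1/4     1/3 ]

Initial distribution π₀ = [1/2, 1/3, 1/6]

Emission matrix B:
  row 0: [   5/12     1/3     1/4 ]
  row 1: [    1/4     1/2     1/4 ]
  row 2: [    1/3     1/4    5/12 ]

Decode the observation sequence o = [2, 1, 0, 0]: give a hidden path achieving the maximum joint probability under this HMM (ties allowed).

t=0: δ = [1.250e-01, 8.333e-02, 6.944e-02]  (obs o_0=2)
t=1: δ = [2.083e-02, 1.736e-02, 1.042e-02]  ψ = [0, 1, 0]  (obs o_1=1)
t=2: δ = [4.340e-03, 1.808e-03, 2.315e-03]  ψ = [0, 1, 0]  (obs o_2=0)
t=3: δ = [9.042e-04, 1.884e-04, 4.823e-04]  ψ = [0, 1, 0]  (obs o_3=0)
backtrack: best end state = 0; path = [0, 0, 0, 0]

path = [0, 0, 0, 0]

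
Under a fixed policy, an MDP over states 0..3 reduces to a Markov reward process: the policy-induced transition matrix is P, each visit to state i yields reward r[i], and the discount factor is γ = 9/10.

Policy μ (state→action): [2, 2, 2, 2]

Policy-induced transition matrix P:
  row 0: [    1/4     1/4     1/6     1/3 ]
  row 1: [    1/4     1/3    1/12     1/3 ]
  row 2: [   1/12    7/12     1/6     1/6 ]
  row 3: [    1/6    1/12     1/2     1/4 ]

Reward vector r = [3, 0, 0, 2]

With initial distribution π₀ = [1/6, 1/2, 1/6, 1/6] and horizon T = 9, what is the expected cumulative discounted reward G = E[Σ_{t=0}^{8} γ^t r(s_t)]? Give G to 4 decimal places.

G = 6.6335

t=0: π = [0.1667, 0.5000, 0.1667, 0.1667], E[r] = 0.8333, γ^t·E[r] = 0.833333, running G = 0.833333
t=1: π = [0.2083, 0.3194, 0.1806, 0.2917], E[r] = 1.2083, γ^t·E[r] = 1.087500, running G = 1.920833
t=2: π = [0.1956, 0.2882, 0.2373, 0.2789], E[r] = 1.1447, γ^t·E[r] = 0.927188, running G = 2.848021
t=3: π = [0.1872, 0.3066, 0.2356, 0.2705], E[r] = 1.1027, γ^t·E[r] = 0.803883, running G = 3.651904
t=4: π = [0.1882, 0.3090, 0.2313, 0.2715], E[r] = 1.1076, γ^t·E[r] = 0.726685, running G = 4.378589
t=5: π = [0.1888, 0.3076, 0.2314, 0.2722], E[r] = 1.1108, γ^t·E[r] = 0.655909, running G = 5.034498
t=6: π = [0.1887, 0.3074, 0.2318, 0.2721], E[r] = 1.1104, γ^t·E[r] = 0.590121, running G = 5.624618
t=7: π = [0.1887, 0.3075, 0.2317, 0.2720], E[r] = 1.1102, γ^t·E[r] = 0.530991, running G = 6.155610
t=8: π = [0.1887, 0.3075, 0.2317, 0.2720], E[r] = 1.1102, γ^t·E[r] = 0.477905, running G = 6.633514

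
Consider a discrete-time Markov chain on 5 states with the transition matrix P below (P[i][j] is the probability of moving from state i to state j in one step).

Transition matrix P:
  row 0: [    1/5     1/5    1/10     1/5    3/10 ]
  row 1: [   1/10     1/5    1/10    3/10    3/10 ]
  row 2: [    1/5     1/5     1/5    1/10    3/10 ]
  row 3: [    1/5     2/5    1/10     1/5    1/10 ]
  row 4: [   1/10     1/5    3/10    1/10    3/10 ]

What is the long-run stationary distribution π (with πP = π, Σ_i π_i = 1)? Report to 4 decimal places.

Balance equations π_j = Σ_i π_i·P[i][j]:
  π_0 = 1/5·π_0 + 1/10·π_1 + 1/5·π_2 + 1/5·π_3 + 1/10·π_4
  π_1 = 1/5·π_0 + 1/5·π_1 + 1/5·π_2 + 2/5·π_3 + 1/5·π_4
  π_2 = 1/10·π_0 + 1/10·π_1 + 1/5·π_2 + 1/10·π_3 + 3/10·π_4
  π_3 = 1/5·π_0 + 3/10·π_1 + 1/10·π_2 + 1/5·π_3 + 1/10·π_4
  normalize: π_0 + π_1 + π_2 + π_3 + π_4 = 1
Solving the linear system gives exactly π = [3/20, 203/860, 73/430, 31/172, 227/860].

π = [0.1500, 0.2360, 0.1698, 0.1802, 0.2640]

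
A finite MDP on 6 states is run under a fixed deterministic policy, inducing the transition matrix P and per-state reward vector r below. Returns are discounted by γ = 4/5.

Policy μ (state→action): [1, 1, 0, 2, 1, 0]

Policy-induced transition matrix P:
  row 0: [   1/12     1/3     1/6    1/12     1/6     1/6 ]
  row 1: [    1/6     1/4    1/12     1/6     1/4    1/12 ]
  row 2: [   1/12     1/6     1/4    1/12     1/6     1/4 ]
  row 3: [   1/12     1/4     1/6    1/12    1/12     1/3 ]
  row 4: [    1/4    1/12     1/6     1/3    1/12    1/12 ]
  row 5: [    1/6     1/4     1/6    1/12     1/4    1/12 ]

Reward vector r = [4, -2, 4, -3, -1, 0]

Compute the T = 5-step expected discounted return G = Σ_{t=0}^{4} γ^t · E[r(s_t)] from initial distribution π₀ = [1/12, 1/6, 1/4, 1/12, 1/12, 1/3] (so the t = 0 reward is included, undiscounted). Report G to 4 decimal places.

t=0: π = [0.0833, 0.1667, 0.2500, 0.0833, 0.0833, 0.3333], E[r] = 0.6667, γ^t·E[r] = 0.666667, running G = 0.666667
t=1: π = [0.1389, 0.2222, 0.1736, 0.1181, 0.1944, 0.1528], E[r] = 0.2569, γ^t·E[r] = 0.205556, running G = 0.872222
t=2: π = [0.1470, 0.2147, 0.1626, 0.1505, 0.1719, 0.1534], E[r] = 0.1858, γ^t·E[r] = 0.118889, running G = 0.991111
t=3: π = [0.1427, 0.2201, 0.1623, 0.1442, 0.1705, 0.1603], E[r] = 0.1767, γ^t·E[r] = 0.090494, running G = 1.081605
t=4: π = [0.1434, 0.2199, 0.1619, 0.1443, 0.1721, 0.1583], E[r] = 0.1763, γ^t·E[r] = 0.072207, running G = 1.153812

G = 1.1538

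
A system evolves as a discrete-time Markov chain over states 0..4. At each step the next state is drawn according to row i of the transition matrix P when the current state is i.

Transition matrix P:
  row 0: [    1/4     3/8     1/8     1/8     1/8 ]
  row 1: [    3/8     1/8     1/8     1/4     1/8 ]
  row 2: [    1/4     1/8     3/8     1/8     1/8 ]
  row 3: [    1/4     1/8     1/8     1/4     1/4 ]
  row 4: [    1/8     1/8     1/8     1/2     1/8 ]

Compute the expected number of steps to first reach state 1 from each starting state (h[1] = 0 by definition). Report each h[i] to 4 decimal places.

h = [4.1032, 0.0000, 5.4710, 5.4968, 5.6516]

First-step conditioning: h[1] = 0; for i ≠ 1, h[i] = 1 + Σ_k P[i][k]·h[k].
  h[0] = 1 + 1/4·h[0] + 1/8·h[2] + 1/8·h[3] + 1/8·h[4]
  h[2] = 1 + 1/4·h[0] + 3/8·h[2] + 1/8·h[3] + 1/8·h[4]
  h[3] = 1 + 1/4·h[0] + 1/8·h[2] + 1/4·h[3] + 1/4·h[4]
  h[4] = 1 + 1/8·h[0] + 1/8·h[2] + 1/2·h[3] + 1/8·h[4]
Solving the 4×4 linear system over states ≠ 1 gives exactly h = [636/155, 0, 848/155, 852/155, 876/155] (h[1] = 0 is the target).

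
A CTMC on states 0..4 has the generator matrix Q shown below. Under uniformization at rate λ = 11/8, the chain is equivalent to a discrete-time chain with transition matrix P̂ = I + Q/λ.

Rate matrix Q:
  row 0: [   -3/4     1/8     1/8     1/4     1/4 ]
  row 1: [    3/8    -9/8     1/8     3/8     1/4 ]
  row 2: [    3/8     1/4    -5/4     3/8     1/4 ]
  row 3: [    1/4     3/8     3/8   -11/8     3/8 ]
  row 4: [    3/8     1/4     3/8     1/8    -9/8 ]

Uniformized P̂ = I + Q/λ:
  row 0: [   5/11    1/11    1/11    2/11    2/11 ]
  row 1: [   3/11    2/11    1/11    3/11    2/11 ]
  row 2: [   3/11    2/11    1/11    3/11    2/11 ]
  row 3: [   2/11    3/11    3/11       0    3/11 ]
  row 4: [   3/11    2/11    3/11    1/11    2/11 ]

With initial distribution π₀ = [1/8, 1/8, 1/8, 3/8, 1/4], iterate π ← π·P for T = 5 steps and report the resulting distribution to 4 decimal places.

t=0: π = [0.1250, 0.1250, 0.1250, 0.3750, 0.2500]
t=1: π = [0.2614, 0.2045, 0.2045, 0.1136, 0.2159]
t=2: π = [0.3099, 0.1684, 0.1508, 0.1787, 0.1921]
t=3: π = [0.3128, 0.1699, 0.1583, 0.1609, 0.1981]
t=4: π = [0.3150, 0.1680, 0.1562, 0.1644, 0.1964]
t=5: π = [0.3151, 0.1681, 0.1565, 0.1635, 0.1968]

π = [0.3151, 0.1681, 0.1565, 0.1635, 0.1968]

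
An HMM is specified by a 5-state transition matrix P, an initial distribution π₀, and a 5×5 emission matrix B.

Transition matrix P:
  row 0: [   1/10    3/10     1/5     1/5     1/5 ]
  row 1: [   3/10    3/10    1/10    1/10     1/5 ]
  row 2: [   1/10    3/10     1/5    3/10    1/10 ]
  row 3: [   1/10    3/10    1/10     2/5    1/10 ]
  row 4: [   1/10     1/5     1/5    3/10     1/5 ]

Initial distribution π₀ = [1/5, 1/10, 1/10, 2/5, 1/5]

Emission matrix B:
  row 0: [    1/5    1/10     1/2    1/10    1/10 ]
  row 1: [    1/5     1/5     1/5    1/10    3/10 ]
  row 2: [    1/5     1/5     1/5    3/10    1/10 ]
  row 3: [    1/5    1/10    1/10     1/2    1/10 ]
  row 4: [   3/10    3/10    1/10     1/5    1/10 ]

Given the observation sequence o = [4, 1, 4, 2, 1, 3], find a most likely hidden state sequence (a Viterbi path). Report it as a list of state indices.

t=0: δ = [2.000e-02, 3.000e-02, 1.000e-02, 4.000e-02, 2.000e-02]  (obs o_0=4)
t=1: δ = [9.000e-04, 2.400e-03, 8.000e-04, 1.600e-03, 1.800e-03]  ψ = [1, 3, 0, 3, 1]  (obs o_1=1)
t=2: δ = [7.200e-05, 2.160e-04, 3.600e-05, 6.400e-05, 4.800e-05]  ψ = [1, 1, 4, 3, 1]  (obs o_2=4)
t=3: δ = [3.240e-05, 1.296e-05, 4.320e-06, 2.560e-06, 4.320e-06]  ψ = [1, 1, 1, 3, 1]  (obs o_3=2)
t=4: δ = [3.888e-07, 1.944e-06, 1.296e-06, 6.480e-07, 1.944e-06]  ψ = [1, 0, 0, 0, 0]  (obs o_4=1)
t=5: δ = [5.832e-08, 5.832e-08, 1.166e-07, 2.916e-07, 7.776e-08]  ψ = [1, 1, 4, 4, 1]  (obs o_5=3)
backtrack: best end state = 3; path = [3, 1, 1, 0, 4, 3]

path = [3, 1, 1, 0, 4, 3]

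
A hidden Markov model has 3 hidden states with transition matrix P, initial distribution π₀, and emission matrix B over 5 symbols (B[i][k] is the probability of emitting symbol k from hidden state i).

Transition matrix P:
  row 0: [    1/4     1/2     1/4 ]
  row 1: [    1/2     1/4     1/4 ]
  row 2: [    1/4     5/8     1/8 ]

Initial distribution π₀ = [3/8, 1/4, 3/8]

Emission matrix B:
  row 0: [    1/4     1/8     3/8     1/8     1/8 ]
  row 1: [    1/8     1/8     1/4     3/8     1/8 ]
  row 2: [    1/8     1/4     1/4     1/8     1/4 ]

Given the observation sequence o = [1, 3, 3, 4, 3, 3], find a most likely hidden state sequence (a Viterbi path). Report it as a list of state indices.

path = [2, 1, 1, 2, 1, 1]

t=0: δ = [4.688e-02, 3.125e-02, 9.375e-02]  (obs o_0=1)
t=1: δ = [2.930e-03, 2.197e-02, 1.465e-03]  ψ = [2, 2, 0]  (obs o_1=3)
t=2: δ = [1.373e-03, 2.060e-03, 6.866e-04]  ψ = [1, 1, 1]  (obs o_2=3)
t=3: δ = [1.287e-04, 8.583e-05, 1.287e-04]  ψ = [1, 0, 1]  (obs o_3=4)
t=4: δ = [5.364e-06, 3.017e-05, 4.023e-06]  ψ = [1, 2, 0]  (obs o_4=3)
t=5: δ = [1.886e-06, 2.829e-06, 9.430e-07]  ψ = [1, 1, 1]  (obs o_5=3)
backtrack: best end state = 1; path = [2, 1, 1, 2, 1, 1]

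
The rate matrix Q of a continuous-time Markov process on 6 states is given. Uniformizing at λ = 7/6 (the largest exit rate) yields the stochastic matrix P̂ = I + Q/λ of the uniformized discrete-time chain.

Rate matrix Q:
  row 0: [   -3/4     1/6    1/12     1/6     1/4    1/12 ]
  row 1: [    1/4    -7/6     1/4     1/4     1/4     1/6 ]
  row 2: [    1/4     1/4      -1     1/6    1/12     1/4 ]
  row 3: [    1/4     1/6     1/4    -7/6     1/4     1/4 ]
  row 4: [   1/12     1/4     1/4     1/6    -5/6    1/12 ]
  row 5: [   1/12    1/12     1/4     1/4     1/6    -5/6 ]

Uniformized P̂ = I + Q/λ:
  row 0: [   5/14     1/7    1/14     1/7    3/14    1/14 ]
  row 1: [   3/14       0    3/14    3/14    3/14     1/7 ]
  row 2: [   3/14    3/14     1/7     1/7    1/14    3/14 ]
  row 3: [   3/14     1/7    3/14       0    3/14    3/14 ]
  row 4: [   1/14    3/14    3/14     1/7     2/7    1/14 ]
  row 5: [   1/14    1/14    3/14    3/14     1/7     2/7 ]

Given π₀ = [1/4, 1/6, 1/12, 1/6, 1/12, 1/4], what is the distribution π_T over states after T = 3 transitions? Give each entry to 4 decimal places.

π = [0.1911, 0.1372, 0.1746, 0.1442, 0.1916, 0.1613]

t=0: π = [0.2500, 0.1667, 0.0833, 0.1667, 0.0833, 0.2500]
t=1: π = [0.2024, 0.1131, 0.1726, 0.1488, 0.1905, 0.1726]
t=2: π = [0.1913, 0.1403, 0.1730, 0.1420, 0.1909, 0.1624]
t=3: π = [0.1911, 0.1372, 0.1746, 0.1442, 0.1916, 0.1613]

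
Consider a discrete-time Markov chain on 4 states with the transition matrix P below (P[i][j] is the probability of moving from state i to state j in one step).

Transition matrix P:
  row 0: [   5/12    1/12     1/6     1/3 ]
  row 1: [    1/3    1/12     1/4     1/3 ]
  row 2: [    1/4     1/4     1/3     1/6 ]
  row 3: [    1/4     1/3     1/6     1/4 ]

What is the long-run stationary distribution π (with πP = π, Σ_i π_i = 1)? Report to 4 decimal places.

Balance equations π_j = Σ_i π_i·P[i][j]:
  π_0 = 5/12·π_0 + 1/3·π_1 + 1/4·π_2 + 1/4·π_3
  π_1 = 1/12·π_0 + 1/12·π_1 + 1/4·π_2 + 1/3·π_3
  π_2 = 1/6·π_0 + 1/4·π_1 + 1/3·π_2 + 1/6·π_3
  normalize: π_0 + π_1 + π_2 + π_3 = 1
Solving the linear system gives exactly π = [491/1540, 29/154, 337/1540, 211/770].

π = [0.3188, 0.1883, 0.2188, 0.2740]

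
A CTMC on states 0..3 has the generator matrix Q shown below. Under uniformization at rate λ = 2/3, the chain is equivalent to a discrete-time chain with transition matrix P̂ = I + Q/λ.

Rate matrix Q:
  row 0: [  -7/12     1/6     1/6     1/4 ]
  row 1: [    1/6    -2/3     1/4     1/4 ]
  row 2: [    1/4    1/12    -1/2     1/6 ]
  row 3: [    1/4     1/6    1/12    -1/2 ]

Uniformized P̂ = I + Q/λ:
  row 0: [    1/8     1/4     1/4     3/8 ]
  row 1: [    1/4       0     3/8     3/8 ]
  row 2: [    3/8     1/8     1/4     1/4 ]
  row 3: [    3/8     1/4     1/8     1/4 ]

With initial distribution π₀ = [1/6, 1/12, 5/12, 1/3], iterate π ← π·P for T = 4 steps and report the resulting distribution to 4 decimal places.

π = [0.2819, 0.1769, 0.2337, 0.3076]

t=0: π = [0.1667, 0.0833, 0.4167, 0.3333]
t=1: π = [0.3229, 0.1771, 0.2188, 0.2813]
t=2: π = [0.2721, 0.1784, 0.2370, 0.3125]
t=3: π = [0.2847, 0.1758, 0.2332, 0.3063]
t=4: π = [0.2819, 0.1769, 0.2337, 0.3076]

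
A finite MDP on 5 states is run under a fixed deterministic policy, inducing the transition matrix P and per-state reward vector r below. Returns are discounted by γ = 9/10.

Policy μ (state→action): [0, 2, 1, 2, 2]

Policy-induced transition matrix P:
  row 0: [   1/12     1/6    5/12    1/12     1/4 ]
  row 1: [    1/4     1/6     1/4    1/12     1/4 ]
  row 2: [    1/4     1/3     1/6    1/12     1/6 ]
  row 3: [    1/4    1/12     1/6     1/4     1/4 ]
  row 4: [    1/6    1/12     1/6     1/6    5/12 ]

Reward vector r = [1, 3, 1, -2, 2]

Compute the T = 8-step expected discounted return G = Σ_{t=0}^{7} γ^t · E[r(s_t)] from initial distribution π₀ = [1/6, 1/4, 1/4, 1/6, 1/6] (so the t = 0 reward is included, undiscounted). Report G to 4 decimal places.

t=0: π = [0.1667, 0.2500, 0.2500, 0.1667, 0.1667], E[r] = 1.1667, γ^t·E[r] = 1.166667, running G = 1.166667
t=1: π = [0.2083, 0.1806, 0.2292, 0.1250, 0.2569], E[r] = 1.2431, γ^t·E[r] = 1.118750, running G = 2.285417
t=2: π = [0.1939, 0.1730, 0.2338, 0.1256, 0.2737], E[r] = 1.2431, γ^t·E[r] = 1.006875, running G = 3.292292
t=3: π = [0.1949, 0.1724, 0.2296, 0.1271, 0.2761], E[r] = 1.2396, γ^t·E[r] = 0.903691, running G = 4.195983
t=4: π = [0.1945, 0.1713, 0.2297, 0.1275, 0.2769], E[r] = 1.2370, γ^t·E[r] = 0.811577, running G = 5.007560
t=5: π = [0.1945, 0.1713, 0.2296, 0.1277, 0.2770], E[r] = 1.2365, γ^t·E[r] = 0.730159, running G = 5.737719
t=6: π = [0.1945, 0.1712, 0.2296, 0.1277, 0.2770], E[r] = 1.2364, γ^t·E[r] = 0.657056, running G = 6.394776
t=7: π = [0.1945, 0.1712, 0.2296, 0.1277, 0.2770], E[r] = 1.2363, γ^t·E[r] = 0.591336, running G = 6.986111

G = 6.9861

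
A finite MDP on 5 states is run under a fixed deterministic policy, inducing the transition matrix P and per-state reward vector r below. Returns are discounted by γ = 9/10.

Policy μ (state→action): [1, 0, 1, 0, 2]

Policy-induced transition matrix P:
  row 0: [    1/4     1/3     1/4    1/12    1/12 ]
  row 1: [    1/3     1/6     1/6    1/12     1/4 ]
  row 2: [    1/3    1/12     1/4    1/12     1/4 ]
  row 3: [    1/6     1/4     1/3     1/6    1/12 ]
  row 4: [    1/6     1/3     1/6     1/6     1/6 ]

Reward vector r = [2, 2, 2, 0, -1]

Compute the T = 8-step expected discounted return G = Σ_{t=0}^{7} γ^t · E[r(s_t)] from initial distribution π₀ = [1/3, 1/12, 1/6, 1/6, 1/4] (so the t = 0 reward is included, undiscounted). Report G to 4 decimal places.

t=0: π = [0.3333, 0.0833, 0.1667, 0.1667, 0.2500], E[r] = 0.9167, γ^t·E[r] = 0.916667, running G = 0.916667
t=1: π = [0.2361, 0.2639, 0.2361, 0.1181, 0.1458], E[r] = 1.3264, γ^t·E[r] = 1.193750, running G = 2.110417
t=2: π = [0.2697, 0.2205, 0.2257, 0.1053, 0.1788], E[r] = 1.2529, γ^t·E[r] = 1.014844, running G = 3.125260
t=3: π = [0.2635, 0.2314, 0.2255, 0.1070, 0.1726], E[r] = 1.2682, γ^t·E[r] = 0.924504, running G = 4.049764
t=4: π = [0.2648, 0.2295, 0.2253, 0.1066, 0.1739], E[r] = 1.2651, γ^t·E[r] = 0.830058, running G = 4.879822
t=5: π = [0.2645, 0.2299, 0.2253, 0.1067, 0.1736], E[r] = 1.2658, γ^t·E[r] = 0.747415, running G = 5.627236
t=6: π = [0.2646, 0.2298, 0.2253, 0.1067, 0.1737], E[r] = 1.2656, γ^t·E[r] = 0.672608, running G = 6.299844
t=7: π = [0.2646, 0.2298, 0.2253, 0.1067, 0.1737], E[r] = 1.2657, γ^t·E[r] = 0.605359, running G = 6.905203

G = 6.9052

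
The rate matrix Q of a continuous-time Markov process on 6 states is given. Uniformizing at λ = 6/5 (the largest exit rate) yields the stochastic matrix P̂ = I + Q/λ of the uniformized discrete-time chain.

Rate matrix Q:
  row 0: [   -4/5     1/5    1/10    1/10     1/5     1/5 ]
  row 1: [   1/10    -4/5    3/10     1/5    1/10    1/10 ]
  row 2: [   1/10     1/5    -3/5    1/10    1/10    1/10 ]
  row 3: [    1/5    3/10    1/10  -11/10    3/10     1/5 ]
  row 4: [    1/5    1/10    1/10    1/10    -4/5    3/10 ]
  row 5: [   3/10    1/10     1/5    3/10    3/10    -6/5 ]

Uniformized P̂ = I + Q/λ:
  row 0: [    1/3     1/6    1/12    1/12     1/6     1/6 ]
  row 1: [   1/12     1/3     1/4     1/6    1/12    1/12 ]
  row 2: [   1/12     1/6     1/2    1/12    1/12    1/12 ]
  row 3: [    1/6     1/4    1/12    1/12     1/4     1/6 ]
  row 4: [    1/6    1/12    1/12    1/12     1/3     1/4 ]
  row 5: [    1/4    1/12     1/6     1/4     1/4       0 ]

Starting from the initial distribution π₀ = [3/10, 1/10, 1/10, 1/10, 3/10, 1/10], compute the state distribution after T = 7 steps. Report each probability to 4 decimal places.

t=0: π = [0.3000, 0.1000, 0.1000, 0.1000, 0.3000, 0.1000]
t=1: π = [0.2083, 0.1583, 0.1500, 0.1083, 0.2167, 0.1583]
t=2: π = [0.1889, 0.1708, 0.1854, 0.1229, 0.1993, 0.1326]
t=3: π = [0.1795, 0.1777, 0.2001, 0.1197, 0.1915, 0.1315]
t=4: π = [0.1761, 0.1793, 0.2073, 0.1201, 0.1880, 0.1292]
t=5: π = [0.1746, 0.1801, 0.2104, 0.1198, 0.1866, 0.1286]
t=6: π = [0.1739, 0.1804, 0.2117, 0.1198, 0.1859, 0.1282]
t=7: π = [0.1737, 0.1805, 0.2123, 0.1197, 0.1856, 0.1281]

π = [0.1737, 0.1805, 0.2123, 0.1197, 0.1856, 0.1281]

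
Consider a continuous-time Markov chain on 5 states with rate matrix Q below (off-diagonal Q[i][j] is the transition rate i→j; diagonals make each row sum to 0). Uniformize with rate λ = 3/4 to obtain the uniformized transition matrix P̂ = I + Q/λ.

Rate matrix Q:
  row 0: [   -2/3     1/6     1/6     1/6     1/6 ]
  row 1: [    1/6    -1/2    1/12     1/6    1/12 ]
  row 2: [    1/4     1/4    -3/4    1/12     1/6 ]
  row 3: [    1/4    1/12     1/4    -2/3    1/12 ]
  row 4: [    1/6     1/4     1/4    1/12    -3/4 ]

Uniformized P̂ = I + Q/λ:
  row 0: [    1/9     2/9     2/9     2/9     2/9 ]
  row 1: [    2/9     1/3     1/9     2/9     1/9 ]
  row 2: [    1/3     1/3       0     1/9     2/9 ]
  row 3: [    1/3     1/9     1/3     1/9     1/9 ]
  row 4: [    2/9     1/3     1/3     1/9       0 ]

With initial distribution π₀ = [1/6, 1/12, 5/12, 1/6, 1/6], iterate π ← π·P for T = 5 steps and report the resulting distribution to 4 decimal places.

π = [0.2353, 0.2700, 0.1854, 0.1672, 0.1420]

t=0: π = [0.1667, 0.0833, 0.4167, 0.1667, 0.1667]
t=1: π = [0.2685, 0.2778, 0.1574, 0.1389, 0.1574]
t=2: π = [0.2253, 0.2726, 0.1893, 0.1718, 0.1409]
t=3: π = [0.2373, 0.2701, 0.1846, 0.1664, 0.1415]
t=4: π = [0.2349, 0.2700, 0.1854, 0.1675, 0.1423]
t=5: π = [0.2353, 0.2700, 0.1854, 0.1672, 0.1420]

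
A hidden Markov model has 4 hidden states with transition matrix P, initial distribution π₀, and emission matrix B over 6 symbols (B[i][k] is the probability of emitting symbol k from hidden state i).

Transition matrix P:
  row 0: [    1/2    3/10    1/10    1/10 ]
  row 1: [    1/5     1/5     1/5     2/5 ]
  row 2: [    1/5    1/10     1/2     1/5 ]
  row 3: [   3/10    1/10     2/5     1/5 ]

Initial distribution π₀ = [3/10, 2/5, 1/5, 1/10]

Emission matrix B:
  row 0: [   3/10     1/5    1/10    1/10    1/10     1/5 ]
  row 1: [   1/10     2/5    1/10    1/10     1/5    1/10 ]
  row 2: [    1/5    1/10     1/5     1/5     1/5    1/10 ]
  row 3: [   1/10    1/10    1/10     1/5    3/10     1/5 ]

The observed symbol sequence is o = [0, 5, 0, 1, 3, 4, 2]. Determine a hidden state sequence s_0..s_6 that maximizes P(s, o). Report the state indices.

t=0: δ = [9.000e-02, 4.000e-02, 4.000e-02, 1.000e-02]  (obs o_0=0)
t=1: δ = [9.000e-03, 2.700e-03, 2.000e-03, 3.200e-03]  ψ = [0, 0, 2, 1]  (obs o_1=5)
t=2: δ = [1.350e-03, 2.700e-04, 2.560e-04, 1.080e-04]  ψ = [0, 0, 3, 1]  (obs o_2=0)
t=3: δ = [1.350e-04, 1.620e-04, 1.350e-05, 1.350e-05]  ψ = [0, 0, 0, 0]  (obs o_3=1)
t=4: δ = [6.750e-06, 4.050e-06, 6.480e-06, 1.296e-05]  ψ = [0, 0, 1, 1]  (obs o_4=3)
t=5: δ = [3.888e-07, 4.050e-07, 1.037e-06, 7.776e-07]  ψ = [3, 0, 3, 3]  (obs o_5=4)
t=6: δ = [2.333e-08, 1.166e-08, 1.037e-07, 2.074e-08]  ψ = [3, 0, 2, 2]  (obs o_6=2)
backtrack: best end state = 2; path = [0, 0, 0, 1, 3, 2, 2]

path = [0, 0, 0, 1, 3, 2, 2]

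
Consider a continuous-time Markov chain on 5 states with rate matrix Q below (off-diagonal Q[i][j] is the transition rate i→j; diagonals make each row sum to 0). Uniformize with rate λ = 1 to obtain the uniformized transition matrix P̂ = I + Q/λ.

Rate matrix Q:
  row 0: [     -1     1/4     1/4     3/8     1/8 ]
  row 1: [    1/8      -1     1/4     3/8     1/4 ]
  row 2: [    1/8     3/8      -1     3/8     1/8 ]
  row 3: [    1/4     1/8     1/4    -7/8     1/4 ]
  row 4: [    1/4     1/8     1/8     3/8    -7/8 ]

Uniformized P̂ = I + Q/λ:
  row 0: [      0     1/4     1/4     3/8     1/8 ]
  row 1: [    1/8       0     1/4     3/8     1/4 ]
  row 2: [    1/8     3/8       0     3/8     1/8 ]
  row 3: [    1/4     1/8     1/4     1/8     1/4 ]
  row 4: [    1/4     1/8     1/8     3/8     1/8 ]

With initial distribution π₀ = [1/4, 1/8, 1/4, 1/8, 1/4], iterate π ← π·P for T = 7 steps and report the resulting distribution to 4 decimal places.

t=0: π = [0.2500, 0.1250, 0.2500, 0.1250, 0.2500]
t=1: π = [0.1406, 0.2031, 0.1563, 0.3438, 0.1563]
t=2: π = [0.1699, 0.1563, 0.1914, 0.2891, 0.1934]
t=3: π = [0.1641, 0.1746, 0.1780, 0.3027, 0.1807]
t=4: π = [0.1649, 0.1682, 0.1829, 0.2993, 0.1847]
t=5: π = [0.1649, 0.1703, 0.1812, 0.3002, 0.1834]
t=6: π = [0.1648, 0.1696, 0.1818, 0.3000, 0.1838]
t=7: π = [0.1649, 0.1698, 0.1816, 0.3000, 0.1837]

π = [0.1649, 0.1698, 0.1816, 0.3000, 0.1837]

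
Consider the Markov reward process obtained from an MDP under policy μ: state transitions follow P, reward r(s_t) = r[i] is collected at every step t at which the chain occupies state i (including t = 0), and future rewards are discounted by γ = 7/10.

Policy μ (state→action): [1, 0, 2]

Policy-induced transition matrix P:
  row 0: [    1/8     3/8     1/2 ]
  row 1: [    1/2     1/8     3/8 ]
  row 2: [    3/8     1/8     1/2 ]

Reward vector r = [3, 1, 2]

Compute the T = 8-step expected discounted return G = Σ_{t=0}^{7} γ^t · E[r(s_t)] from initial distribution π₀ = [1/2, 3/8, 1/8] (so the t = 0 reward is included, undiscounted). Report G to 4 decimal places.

t=0: π = [0.5000, 0.3750, 0.1250], E[r] = 2.1250, γ^t·E[r] = 2.125000, running G = 2.125000
t=1: π = [0.2969, 0.2500, 0.4531], E[r] = 2.0469, γ^t·E[r] = 1.432813, running G = 3.557813
t=2: π = [0.3320, 0.1992, 0.4688], E[r] = 2.1328, γ^t·E[r] = 1.045078, running G = 4.602891
t=3: π = [0.3169, 0.2080, 0.4751], E[r] = 2.1089, γ^t·E[r] = 0.723348, running G = 5.326239
t=4: π = [0.3218, 0.2042, 0.4740], E[r] = 2.1176, γ^t·E[r] = 0.508425, running G = 5.834663
t=5: π = [0.3201, 0.2054, 0.4745], E[r] = 2.1146, γ^t·E[r] = 0.355407, running G = 6.190071
t=6: π = [0.3207, 0.2050, 0.4743], E[r] = 2.1156, γ^t·E[r] = 0.248903, running G = 6.438974
t=7: π = [0.3205, 0.2052, 0.4744], E[r] = 2.1153, γ^t·E[r] = 0.174204, running G = 6.613177

G = 6.6132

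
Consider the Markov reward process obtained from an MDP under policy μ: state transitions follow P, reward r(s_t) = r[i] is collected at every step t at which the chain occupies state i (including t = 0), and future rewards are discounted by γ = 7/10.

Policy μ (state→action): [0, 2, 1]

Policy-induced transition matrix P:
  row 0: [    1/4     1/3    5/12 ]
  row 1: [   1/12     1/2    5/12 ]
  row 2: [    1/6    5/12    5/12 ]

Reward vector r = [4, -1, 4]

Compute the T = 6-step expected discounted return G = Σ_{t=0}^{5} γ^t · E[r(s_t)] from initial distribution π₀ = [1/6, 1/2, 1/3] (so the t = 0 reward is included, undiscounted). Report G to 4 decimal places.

G = 4.9669

t=0: π = [0.1667, 0.5000, 0.3333], E[r] = 1.5000, γ^t·E[r] = 1.500000, running G = 1.500000
t=1: π = [0.1389, 0.4444, 0.4167], E[r] = 1.7778, γ^t·E[r] = 1.244444, running G = 2.744444
t=2: π = [0.1412, 0.4421, 0.4167], E[r] = 1.7894, γ^t·E[r] = 0.876782, running G = 3.621227
t=3: π = [0.1416, 0.4417, 0.4167], E[r] = 1.7913, γ^t·E[r] = 0.614409, running G = 4.235636
t=4: π = [0.1417, 0.4417, 0.4167], E[r] = 1.7916, γ^t·E[r] = 0.430164, running G = 4.665800
t=5: π = [0.1417, 0.4417, 0.4167], E[r] = 1.7917, γ^t·E[r] = 0.301124, running G = 4.966924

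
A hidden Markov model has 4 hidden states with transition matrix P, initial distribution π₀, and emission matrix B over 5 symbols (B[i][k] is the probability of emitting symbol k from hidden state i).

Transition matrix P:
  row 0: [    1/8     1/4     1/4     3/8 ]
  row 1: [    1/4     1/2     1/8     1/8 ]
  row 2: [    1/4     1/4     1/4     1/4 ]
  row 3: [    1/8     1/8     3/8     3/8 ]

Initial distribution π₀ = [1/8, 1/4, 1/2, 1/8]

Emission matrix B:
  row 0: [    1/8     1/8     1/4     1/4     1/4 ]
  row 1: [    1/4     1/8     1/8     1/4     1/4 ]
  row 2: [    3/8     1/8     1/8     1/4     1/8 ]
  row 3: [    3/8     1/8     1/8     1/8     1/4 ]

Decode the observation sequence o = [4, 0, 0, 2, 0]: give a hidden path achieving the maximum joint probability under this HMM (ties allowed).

t=0: δ = [3.125e-02, 6.250e-02, 6.250e-02, 3.125e-02]  (obs o_0=4)
t=1: δ = [1.953e-03, 7.812e-03, 5.859e-03, 5.859e-03]  ψ = [1, 1, 2, 2]  (obs o_1=0)
t=2: δ = [2.441e-04, 9.766e-04, 8.240e-04, 8.240e-04]  ψ = [1, 1, 3, 3]  (obs o_2=0)
t=3: δ = [6.104e-05, 6.104e-05, 3.862e-05, 3.862e-05]  ψ = [1, 1, 3, 3]  (obs o_3=2)
t=4: δ = [1.907e-06, 7.629e-06, 5.722e-06, 8.583e-06]  ψ = [1, 1, 0, 0]  (obs o_4=0)
backtrack: best end state = 3; path = [1, 1, 1, 0, 3]

path = [1, 1, 1, 0, 3]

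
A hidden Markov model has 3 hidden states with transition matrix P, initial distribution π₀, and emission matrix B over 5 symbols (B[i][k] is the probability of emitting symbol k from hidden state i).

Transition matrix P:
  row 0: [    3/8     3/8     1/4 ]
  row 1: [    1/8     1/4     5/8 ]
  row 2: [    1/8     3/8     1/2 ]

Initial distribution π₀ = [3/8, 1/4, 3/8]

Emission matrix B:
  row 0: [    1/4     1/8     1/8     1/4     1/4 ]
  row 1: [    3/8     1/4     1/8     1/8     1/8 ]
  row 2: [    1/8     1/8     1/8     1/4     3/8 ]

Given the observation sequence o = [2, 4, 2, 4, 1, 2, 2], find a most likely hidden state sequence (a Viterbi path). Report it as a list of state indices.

t=0: δ = [4.688e-02, 3.125e-02, 4.688e-02]  (obs o_0=2)
t=1: δ = [4.395e-03, 2.197e-03, 8.789e-03]  ψ = [0, 0, 2]  (obs o_1=4)
t=2: δ = [2.060e-04, 4.120e-04, 5.493e-04]  ψ = [0, 2, 2]  (obs o_2=2)
t=3: δ = [1.931e-05, 2.575e-05, 1.030e-04]  ψ = [0, 2, 2]  (obs o_3=4)
t=4: δ = [1.609e-06, 9.656e-06, 6.437e-06]  ψ = [2, 2, 2]  (obs o_4=1)
t=5: δ = [1.509e-07, 3.017e-07, 7.544e-07]  ψ = [1, 1, 1]  (obs o_5=2)
t=6: δ = [1.179e-08, 3.536e-08, 4.715e-08]  ψ = [2, 2, 2]  (obs o_6=2)
backtrack: best end state = 2; path = [2, 2, 2, 2, 1, 2, 2]

path = [2, 2, 2, 2, 1, 2, 2]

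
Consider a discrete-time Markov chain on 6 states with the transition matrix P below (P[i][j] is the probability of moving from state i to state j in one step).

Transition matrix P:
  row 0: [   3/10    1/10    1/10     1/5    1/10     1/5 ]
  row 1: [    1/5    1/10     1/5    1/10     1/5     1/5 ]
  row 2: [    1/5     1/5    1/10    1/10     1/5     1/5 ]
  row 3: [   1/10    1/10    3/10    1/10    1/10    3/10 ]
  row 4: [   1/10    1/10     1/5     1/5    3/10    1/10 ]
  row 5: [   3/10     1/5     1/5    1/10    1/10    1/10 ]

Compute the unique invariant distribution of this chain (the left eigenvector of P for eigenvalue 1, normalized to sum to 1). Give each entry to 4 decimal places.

Balance equations π_j = Σ_i π_i·P[i][j]:
  π_0 = 3/10·π_0 + 1/5·π_1 + 1/5·π_2 + 1/10·π_3 + 1/10·π_4 + 3/10·π_5
  π_1 = 1/10·π_0 + 1/10·π_1 + 1/5·π_2 + 1/10·π_3 + 1/10·π_4 + 1/5·π_5
  π_2 = 1/10·π_0 + 1/5·π_1 + 1/10·π_2 + 3/10·π_3 + 1/5·π_4 + 1/5·π_5
  π_3 = 1/5·π_0 + 1/10·π_1 + 1/10·π_2 + 1/10·π_3 + 1/5·π_4 + 1/10·π_5
  π_4 = 1/10·π_0 + 1/5·π_1 + 1/5·π_2 + 1/10·π_3 + 3/10·π_4 + 1/10·π_5
  normalize: π_0 + π_1 + π_2 + π_3 + π_4 + π_5 = 1
Solving the linear system gives exactly π = [926/4437, 76/561, 8557/48807, 7/51, 727/4437, 796/4437].

π = [0.2087, 0.1355, 0.1753, 0.1373, 0.1638, 0.1794]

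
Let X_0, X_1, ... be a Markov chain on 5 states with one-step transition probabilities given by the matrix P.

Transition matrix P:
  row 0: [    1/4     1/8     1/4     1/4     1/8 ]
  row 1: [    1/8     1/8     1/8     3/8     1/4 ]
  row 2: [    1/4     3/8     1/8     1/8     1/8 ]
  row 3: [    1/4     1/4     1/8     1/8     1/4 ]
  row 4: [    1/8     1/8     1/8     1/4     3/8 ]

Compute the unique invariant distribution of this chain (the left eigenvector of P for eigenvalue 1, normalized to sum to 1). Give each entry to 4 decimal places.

π = [0.1966, 0.1907, 0.1496, 0.2268, 0.2363]

Balance equations π_j = Σ_i π_i·P[i][j]:
  π_0 = 1/4·π_0 + 1/8·π_1 + 1/4·π_2 + 1/4·π_3 + 1/8·π_4
  π_1 = 1/8·π_0 + 1/8·π_1 + 3/8·π_2 + 1/4·π_3 + 1/8·π_4
  π_2 = 1/4·π_0 + 1/8·π_1 + 1/8·π_2 + 1/8·π_3 + 1/8·π_4
  π_3 = 1/4·π_0 + 3/8·π_1 + 1/8·π_2 + 1/8·π_3 + 1/4·π_4
  normalize: π_0 + π_1 + π_2 + π_3 + π_4 = 1
Solving the linear system gives exactly π = [769/3911, 746/3911, 585/3911, 887/3911, 924/3911].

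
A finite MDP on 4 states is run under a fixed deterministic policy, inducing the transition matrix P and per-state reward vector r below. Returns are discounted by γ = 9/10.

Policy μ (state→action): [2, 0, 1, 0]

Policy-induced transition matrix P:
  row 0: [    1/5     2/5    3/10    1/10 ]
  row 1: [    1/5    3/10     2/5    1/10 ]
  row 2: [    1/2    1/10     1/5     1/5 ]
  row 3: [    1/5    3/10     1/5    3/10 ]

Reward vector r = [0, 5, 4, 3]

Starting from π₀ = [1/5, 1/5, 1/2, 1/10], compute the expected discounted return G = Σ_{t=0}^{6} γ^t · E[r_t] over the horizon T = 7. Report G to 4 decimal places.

G = 15.5775

t=0: π = [0.2000, 0.2000, 0.5000, 0.1000], E[r] = 3.3000, γ^t·E[r] = 3.300000, running G = 3.300000
t=1: π = [0.3500, 0.2200, 0.2600, 0.1700], E[r] = 2.6500, γ^t·E[r] = 2.385000, running G = 5.685000
t=2: π = [0.2780, 0.2830, 0.2790, 0.1600], E[r] = 3.0110, γ^t·E[r] = 2.438910, running G = 8.123910
t=3: π = [0.2837, 0.2720, 0.2844, 0.1599], E[r] = 2.9773, γ^t·E[r] = 2.170452, running G = 10.294362
t=4: π = [0.2853, 0.2715, 0.2828, 0.1604], E[r] = 2.9698, γ^t·E[r] = 1.948479, running G = 12.242841
t=5: π = [0.2848, 0.2720, 0.2828, 0.1604], E[r] = 2.9723, γ^t·E[r] = 1.755109, running G = 13.997950
t=6: π = [0.2848, 0.2719, 0.2829, 0.1604], E[r] = 2.9722, γ^t·E[r] = 1.579531, running G = 15.577481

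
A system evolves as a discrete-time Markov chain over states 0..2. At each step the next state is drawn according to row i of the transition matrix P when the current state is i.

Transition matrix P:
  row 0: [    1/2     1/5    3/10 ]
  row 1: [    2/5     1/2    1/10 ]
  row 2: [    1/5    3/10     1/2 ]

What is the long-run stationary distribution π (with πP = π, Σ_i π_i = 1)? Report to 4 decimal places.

π = [0.3793, 0.3276, 0.2931]

Balance equations π_j = Σ_i π_i·P[i][j]:
  π_0 = 1/2·π_0 + 2/5·π_1 + 1/5·π_2
  π_1 = 1/5·π_0 + 1/2·π_1 + 3/10·π_2
  normalize: π_0 + π_1 + π_2 = 1
Solving the linear system gives exactly π = [11/29, 19/58, 17/58].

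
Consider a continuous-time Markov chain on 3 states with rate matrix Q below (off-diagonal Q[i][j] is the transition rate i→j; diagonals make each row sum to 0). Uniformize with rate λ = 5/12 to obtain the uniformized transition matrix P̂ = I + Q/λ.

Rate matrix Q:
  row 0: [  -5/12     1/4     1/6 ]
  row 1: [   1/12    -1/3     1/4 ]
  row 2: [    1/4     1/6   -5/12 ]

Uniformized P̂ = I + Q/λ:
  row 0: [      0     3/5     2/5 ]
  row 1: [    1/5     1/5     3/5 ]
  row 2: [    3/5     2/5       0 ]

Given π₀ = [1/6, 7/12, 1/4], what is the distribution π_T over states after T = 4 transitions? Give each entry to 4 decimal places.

π = [0.2925, 0.3743, 0.3332]

t=0: π = [0.1667, 0.5833, 0.2500]
t=1: π = [0.2667, 0.3167, 0.4167]
t=2: π = [0.3133, 0.3900, 0.2967]
t=3: π = [0.2560, 0.3847, 0.3593]
t=4: π = [0.2925, 0.3743, 0.3332]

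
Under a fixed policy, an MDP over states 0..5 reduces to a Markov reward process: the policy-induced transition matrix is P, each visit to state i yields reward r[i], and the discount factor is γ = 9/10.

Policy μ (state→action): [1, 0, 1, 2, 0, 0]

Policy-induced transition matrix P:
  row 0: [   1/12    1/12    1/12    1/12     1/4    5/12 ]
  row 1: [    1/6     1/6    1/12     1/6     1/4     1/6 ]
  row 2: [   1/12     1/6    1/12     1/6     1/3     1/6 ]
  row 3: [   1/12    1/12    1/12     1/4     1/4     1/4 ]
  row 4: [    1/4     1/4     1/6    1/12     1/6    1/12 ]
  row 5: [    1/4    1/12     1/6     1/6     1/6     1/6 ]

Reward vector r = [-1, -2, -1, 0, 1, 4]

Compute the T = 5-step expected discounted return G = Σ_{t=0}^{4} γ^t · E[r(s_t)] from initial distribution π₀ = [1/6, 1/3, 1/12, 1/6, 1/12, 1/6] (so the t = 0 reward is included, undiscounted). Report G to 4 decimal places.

t=0: π = [0.1667, 0.3333, 0.0833, 0.1667, 0.0833, 0.1667], E[r] = -0.1667, γ^t·E[r] = -0.166667, running G = -0.166667
t=1: π = [0.1528, 0.1319, 0.1042, 0.1597, 0.2361, 0.2153], E[r] = 0.5764, γ^t·E[r] = 0.518750, running G = 0.352083
t=2: π = [0.1696, 0.1424, 0.1209, 0.1476, 0.2211, 0.1985], E[r] = 0.4398, γ^t·E[r] = 0.356250, running G = 0.708333
t=3: π = [0.1651, 0.1421, 0.1183, 0.1464, 0.2251, 0.2029], E[r] = 0.4692, γ^t·E[r] = 0.342035, running G = 1.050368
t=4: π = [0.1665, 0.1426, 0.1190, 0.1463, 0.2242, 0.2014], E[r] = 0.4591, γ^t·E[r] = 0.301224, running G = 1.351593

G = 1.3516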